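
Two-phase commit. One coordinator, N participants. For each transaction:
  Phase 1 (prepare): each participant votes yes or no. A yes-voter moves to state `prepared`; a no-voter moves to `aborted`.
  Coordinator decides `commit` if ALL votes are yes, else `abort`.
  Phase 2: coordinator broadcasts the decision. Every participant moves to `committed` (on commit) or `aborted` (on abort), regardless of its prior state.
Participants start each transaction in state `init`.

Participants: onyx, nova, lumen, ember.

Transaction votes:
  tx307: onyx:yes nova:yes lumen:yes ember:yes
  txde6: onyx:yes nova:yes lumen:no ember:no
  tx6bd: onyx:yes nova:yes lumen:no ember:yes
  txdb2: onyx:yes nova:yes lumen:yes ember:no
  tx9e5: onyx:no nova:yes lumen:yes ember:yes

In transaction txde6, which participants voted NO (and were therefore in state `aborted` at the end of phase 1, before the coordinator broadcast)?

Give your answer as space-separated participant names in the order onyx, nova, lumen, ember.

Txn txde6 phase 1: onyx yes -> prepared; nova yes -> prepared; lumen no -> aborted; ember no -> aborted

Answer: lumen ember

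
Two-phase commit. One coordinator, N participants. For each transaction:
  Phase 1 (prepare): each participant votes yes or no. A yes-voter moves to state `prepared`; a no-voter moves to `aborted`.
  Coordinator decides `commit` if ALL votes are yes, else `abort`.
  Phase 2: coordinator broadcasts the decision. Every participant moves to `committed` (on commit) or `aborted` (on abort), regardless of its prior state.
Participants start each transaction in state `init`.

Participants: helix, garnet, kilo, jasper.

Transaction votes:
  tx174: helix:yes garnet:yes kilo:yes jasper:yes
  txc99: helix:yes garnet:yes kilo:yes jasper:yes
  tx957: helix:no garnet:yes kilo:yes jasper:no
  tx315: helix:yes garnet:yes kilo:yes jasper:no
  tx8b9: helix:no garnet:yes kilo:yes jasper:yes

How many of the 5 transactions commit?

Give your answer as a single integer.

Answer: 2

Derivation:
tx174: all yes -> commit (commits=1)
txc99: all yes -> commit (commits=2)
tx957: no from helix, jasper -> abort (commits=2)
tx315: no from jasper -> abort (commits=2)
tx8b9: no from helix -> abort (commits=2)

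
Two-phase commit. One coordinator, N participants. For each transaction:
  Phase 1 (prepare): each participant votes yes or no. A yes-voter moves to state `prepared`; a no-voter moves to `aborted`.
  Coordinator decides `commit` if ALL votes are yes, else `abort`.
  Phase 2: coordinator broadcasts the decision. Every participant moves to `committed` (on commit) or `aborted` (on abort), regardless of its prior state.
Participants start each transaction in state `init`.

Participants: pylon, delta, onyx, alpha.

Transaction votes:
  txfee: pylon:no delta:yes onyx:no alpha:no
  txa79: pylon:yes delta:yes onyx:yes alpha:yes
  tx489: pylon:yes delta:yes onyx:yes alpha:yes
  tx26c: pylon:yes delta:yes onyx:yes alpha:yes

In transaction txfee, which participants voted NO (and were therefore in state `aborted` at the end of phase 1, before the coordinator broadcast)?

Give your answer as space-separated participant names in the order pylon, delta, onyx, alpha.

Answer: pylon onyx alpha

Derivation:
Txn txfee phase 1: pylon no -> aborted; delta yes -> prepared; onyx no -> aborted; alpha no -> aborted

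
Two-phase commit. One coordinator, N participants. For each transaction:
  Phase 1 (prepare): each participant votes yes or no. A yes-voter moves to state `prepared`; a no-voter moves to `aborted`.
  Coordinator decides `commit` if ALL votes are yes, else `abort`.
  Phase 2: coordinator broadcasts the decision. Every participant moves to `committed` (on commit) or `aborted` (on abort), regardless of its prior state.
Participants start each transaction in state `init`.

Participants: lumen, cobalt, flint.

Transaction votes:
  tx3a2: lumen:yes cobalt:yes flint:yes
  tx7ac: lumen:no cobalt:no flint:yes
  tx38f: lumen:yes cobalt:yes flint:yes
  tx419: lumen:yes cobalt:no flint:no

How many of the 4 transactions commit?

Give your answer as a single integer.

Answer: 2

Derivation:
tx3a2: all yes -> commit (commits=1)
tx7ac: no from lumen, cobalt -> abort (commits=1)
tx38f: all yes -> commit (commits=2)
tx419: no from cobalt, flint -> abort (commits=2)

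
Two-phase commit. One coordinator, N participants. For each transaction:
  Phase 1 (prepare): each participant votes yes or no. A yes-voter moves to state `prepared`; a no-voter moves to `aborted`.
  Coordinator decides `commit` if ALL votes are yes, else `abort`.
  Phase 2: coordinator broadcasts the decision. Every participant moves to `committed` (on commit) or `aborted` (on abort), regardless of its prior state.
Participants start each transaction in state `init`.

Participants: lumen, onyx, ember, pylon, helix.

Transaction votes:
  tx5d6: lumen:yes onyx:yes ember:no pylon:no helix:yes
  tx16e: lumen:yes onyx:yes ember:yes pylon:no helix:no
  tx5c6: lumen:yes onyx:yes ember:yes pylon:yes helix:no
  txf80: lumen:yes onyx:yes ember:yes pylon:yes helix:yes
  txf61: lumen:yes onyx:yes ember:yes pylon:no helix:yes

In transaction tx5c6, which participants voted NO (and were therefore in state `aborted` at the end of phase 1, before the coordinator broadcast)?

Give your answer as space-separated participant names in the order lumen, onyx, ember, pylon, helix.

Answer: helix

Derivation:
Txn tx5c6 phase 1: lumen yes -> prepared; onyx yes -> prepared; ember yes -> prepared; pylon yes -> prepared; helix no -> aborted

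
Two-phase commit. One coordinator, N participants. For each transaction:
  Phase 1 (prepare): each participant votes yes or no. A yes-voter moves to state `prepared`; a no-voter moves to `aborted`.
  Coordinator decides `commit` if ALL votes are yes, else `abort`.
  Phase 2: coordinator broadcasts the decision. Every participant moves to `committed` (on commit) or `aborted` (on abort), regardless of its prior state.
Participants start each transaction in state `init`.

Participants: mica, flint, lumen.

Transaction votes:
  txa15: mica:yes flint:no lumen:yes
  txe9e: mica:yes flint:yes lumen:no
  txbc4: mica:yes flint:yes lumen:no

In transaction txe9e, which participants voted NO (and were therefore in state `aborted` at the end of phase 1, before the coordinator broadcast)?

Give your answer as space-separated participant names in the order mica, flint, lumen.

Txn txe9e phase 1: mica yes -> prepared; flint yes -> prepared; lumen no -> aborted

Answer: lumen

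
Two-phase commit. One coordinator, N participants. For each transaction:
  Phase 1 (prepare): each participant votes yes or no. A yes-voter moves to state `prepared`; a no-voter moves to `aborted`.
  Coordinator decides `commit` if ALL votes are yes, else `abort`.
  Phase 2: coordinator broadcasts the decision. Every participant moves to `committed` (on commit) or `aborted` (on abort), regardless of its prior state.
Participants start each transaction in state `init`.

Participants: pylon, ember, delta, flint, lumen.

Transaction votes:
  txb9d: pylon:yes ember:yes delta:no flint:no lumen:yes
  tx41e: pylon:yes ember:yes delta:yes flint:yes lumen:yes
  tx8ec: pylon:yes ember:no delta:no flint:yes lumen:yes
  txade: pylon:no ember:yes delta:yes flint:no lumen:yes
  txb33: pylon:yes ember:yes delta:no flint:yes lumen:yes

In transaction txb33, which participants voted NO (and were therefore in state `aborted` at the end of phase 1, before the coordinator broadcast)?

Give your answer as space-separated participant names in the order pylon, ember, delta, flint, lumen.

Answer: delta

Derivation:
Txn txb33 phase 1: pylon yes -> prepared; ember yes -> prepared; delta no -> aborted; flint yes -> prepared; lumen yes -> prepared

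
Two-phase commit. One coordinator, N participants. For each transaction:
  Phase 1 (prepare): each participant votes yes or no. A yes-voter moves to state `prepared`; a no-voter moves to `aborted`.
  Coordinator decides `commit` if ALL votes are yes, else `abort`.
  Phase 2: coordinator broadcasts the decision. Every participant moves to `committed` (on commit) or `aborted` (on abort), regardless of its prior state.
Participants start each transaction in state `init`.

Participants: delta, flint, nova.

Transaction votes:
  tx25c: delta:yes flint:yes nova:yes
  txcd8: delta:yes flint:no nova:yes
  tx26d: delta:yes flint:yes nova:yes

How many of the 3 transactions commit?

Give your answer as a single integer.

tx25c: all yes -> commit (commits=1)
txcd8: no from flint -> abort (commits=1)
tx26d: all yes -> commit (commits=2)

Answer: 2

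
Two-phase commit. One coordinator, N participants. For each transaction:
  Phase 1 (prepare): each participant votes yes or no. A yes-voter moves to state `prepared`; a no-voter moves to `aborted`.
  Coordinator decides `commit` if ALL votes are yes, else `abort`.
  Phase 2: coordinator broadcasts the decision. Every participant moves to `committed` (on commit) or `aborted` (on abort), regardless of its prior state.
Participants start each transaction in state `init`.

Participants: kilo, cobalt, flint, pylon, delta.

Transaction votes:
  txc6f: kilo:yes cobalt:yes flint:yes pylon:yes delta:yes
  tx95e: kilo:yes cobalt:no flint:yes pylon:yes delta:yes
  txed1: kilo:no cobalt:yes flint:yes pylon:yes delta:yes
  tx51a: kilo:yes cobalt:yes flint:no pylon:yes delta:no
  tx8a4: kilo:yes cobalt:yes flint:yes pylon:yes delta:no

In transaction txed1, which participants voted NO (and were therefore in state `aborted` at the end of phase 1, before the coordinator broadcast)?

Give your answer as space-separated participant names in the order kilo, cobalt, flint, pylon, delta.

Txn txed1 phase 1: kilo no -> aborted; cobalt yes -> prepared; flint yes -> prepared; pylon yes -> prepared; delta yes -> prepared

Answer: kilo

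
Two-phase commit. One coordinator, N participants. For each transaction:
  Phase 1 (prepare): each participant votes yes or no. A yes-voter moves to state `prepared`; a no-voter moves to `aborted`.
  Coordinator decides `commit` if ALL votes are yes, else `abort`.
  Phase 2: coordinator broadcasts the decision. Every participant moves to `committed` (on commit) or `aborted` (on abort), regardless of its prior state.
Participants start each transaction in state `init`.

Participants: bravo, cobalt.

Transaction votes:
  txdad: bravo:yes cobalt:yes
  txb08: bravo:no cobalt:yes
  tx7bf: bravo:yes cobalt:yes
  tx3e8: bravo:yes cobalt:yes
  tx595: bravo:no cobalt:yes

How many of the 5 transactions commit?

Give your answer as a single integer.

txdad: all yes -> commit (commits=1)
txb08: no from bravo -> abort (commits=1)
tx7bf: all yes -> commit (commits=2)
tx3e8: all yes -> commit (commits=3)
tx595: no from bravo -> abort (commits=3)

Answer: 3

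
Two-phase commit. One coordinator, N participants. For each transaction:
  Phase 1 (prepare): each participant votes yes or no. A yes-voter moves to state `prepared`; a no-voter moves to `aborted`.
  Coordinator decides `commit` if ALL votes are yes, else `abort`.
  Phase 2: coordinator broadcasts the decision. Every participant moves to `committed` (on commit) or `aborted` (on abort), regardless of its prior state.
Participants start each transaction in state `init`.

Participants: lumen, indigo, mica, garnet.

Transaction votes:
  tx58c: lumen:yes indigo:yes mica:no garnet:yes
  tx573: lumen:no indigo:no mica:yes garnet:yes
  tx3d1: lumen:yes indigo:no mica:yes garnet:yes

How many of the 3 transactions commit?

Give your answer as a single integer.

Answer: 0

Derivation:
tx58c: no from mica -> abort (commits=0)
tx573: no from lumen, indigo -> abort (commits=0)
tx3d1: no from indigo -> abort (commits=0)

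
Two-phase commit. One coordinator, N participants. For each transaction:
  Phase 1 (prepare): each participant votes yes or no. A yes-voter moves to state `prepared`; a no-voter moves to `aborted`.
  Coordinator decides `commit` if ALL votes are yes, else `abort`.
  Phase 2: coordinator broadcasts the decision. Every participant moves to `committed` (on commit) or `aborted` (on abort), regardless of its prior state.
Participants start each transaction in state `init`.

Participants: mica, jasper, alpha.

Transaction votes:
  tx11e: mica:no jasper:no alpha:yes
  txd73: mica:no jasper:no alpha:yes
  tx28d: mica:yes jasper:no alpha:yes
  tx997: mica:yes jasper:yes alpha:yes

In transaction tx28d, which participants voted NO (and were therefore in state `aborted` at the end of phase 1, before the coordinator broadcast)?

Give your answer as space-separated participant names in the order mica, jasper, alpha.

Answer: jasper

Derivation:
Txn tx28d phase 1: mica yes -> prepared; jasper no -> aborted; alpha yes -> prepared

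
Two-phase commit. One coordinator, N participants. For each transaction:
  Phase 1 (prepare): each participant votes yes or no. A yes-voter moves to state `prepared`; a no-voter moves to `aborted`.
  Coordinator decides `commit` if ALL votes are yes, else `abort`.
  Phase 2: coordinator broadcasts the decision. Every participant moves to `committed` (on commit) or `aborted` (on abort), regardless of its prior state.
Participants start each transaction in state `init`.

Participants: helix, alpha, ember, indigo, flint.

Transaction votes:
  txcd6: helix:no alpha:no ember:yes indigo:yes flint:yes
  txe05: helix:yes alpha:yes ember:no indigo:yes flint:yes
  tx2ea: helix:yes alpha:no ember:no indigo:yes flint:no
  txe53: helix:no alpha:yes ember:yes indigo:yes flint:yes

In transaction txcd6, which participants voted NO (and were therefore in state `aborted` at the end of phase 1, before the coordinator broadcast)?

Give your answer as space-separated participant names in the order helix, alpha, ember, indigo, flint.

Answer: helix alpha

Derivation:
Txn txcd6 phase 1: helix no -> aborted; alpha no -> aborted; ember yes -> prepared; indigo yes -> prepared; flint yes -> prepared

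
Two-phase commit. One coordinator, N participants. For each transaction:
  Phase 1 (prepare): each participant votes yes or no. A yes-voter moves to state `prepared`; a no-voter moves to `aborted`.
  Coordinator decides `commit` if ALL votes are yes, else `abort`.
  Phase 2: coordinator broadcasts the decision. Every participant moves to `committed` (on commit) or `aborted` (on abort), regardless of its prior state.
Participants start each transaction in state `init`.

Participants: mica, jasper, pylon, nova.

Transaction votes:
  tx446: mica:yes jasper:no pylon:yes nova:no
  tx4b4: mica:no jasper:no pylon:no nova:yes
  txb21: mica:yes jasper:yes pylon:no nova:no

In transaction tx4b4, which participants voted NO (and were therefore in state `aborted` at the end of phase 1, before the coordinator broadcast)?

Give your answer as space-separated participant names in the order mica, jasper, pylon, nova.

Txn tx4b4 phase 1: mica no -> aborted; jasper no -> aborted; pylon no -> aborted; nova yes -> prepared

Answer: mica jasper pylon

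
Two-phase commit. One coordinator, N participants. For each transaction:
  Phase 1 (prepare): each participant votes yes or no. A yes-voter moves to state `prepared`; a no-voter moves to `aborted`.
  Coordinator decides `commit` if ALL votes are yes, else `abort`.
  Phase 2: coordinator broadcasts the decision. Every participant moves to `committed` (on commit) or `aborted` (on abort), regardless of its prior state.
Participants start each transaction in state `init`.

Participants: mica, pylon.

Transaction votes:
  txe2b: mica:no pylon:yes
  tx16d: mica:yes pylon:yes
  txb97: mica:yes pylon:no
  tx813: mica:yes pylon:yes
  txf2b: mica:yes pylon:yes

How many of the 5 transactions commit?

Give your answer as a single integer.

Answer: 3

Derivation:
txe2b: no from mica -> abort (commits=0)
tx16d: all yes -> commit (commits=1)
txb97: no from pylon -> abort (commits=1)
tx813: all yes -> commit (commits=2)
txf2b: all yes -> commit (commits=3)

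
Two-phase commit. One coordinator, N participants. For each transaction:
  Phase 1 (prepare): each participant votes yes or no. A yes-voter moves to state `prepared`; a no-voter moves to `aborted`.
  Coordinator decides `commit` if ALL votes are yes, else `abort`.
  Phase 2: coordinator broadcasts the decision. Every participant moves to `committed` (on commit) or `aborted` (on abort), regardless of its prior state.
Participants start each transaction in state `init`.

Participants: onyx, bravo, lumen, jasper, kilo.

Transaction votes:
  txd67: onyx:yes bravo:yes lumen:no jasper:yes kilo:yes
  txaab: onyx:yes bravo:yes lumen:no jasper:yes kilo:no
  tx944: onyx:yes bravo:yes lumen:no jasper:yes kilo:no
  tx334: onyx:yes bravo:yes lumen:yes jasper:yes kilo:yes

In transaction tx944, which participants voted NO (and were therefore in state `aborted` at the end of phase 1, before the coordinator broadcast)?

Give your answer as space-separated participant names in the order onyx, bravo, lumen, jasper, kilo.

Answer: lumen kilo

Derivation:
Txn tx944 phase 1: onyx yes -> prepared; bravo yes -> prepared; lumen no -> aborted; jasper yes -> prepared; kilo no -> aborted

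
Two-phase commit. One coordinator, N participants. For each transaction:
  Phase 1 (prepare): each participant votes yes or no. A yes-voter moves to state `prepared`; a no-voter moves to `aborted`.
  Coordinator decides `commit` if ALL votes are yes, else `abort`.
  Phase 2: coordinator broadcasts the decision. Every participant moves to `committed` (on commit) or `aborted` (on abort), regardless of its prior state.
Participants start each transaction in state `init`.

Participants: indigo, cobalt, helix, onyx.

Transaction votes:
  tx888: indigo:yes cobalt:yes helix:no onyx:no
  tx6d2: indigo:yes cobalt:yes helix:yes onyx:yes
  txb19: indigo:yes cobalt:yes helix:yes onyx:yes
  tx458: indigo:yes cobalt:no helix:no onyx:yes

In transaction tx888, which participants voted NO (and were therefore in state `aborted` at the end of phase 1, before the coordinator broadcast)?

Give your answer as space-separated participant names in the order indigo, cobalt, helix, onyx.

Answer: helix onyx

Derivation:
Txn tx888 phase 1: indigo yes -> prepared; cobalt yes -> prepared; helix no -> aborted; onyx no -> aborted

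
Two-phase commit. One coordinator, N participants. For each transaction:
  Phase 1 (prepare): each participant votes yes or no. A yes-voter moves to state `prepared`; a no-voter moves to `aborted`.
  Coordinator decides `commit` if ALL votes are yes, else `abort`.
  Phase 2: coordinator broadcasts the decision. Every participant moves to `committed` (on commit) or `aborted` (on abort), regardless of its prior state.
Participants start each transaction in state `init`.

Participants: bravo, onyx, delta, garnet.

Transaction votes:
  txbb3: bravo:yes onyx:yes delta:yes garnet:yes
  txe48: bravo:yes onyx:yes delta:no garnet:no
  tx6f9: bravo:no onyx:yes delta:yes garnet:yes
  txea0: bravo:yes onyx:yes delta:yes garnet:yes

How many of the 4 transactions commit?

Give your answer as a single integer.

Answer: 2

Derivation:
txbb3: all yes -> commit (commits=1)
txe48: no from delta, garnet -> abort (commits=1)
tx6f9: no from bravo -> abort (commits=1)
txea0: all yes -> commit (commits=2)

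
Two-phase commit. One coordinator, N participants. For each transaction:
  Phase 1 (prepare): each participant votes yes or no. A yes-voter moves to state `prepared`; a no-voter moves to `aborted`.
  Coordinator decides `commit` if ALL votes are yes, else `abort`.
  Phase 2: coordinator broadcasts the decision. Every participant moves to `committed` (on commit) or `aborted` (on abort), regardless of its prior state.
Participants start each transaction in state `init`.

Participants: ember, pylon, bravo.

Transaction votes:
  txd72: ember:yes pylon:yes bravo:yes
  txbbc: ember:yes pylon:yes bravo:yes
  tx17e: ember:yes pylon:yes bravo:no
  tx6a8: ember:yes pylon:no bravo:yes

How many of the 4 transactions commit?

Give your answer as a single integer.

Answer: 2

Derivation:
txd72: all yes -> commit (commits=1)
txbbc: all yes -> commit (commits=2)
tx17e: no from bravo -> abort (commits=2)
tx6a8: no from pylon -> abort (commits=2)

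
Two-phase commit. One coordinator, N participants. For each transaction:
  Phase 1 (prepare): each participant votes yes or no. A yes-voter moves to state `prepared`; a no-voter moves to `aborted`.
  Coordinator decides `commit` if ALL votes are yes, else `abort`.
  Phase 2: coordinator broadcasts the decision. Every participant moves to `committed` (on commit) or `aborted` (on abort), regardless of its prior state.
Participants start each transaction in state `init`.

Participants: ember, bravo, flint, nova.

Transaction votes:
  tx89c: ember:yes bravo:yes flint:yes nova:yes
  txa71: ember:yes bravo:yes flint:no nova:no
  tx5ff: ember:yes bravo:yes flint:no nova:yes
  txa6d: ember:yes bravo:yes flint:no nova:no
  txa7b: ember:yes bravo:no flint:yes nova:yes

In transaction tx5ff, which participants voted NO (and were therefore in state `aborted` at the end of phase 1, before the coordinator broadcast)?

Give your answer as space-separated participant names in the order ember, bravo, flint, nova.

Answer: flint

Derivation:
Txn tx5ff phase 1: ember yes -> prepared; bravo yes -> prepared; flint no -> aborted; nova yes -> prepared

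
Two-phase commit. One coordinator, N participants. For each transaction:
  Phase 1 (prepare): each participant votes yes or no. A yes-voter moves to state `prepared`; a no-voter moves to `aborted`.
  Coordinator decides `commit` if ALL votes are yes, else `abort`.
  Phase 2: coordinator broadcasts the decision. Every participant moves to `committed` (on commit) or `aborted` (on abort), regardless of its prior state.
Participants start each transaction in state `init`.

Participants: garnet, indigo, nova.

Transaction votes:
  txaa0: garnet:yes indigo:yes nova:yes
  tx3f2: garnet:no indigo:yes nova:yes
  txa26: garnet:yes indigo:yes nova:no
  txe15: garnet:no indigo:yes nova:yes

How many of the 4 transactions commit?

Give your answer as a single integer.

txaa0: all yes -> commit (commits=1)
tx3f2: no from garnet -> abort (commits=1)
txa26: no from nova -> abort (commits=1)
txe15: no from garnet -> abort (commits=1)

Answer: 1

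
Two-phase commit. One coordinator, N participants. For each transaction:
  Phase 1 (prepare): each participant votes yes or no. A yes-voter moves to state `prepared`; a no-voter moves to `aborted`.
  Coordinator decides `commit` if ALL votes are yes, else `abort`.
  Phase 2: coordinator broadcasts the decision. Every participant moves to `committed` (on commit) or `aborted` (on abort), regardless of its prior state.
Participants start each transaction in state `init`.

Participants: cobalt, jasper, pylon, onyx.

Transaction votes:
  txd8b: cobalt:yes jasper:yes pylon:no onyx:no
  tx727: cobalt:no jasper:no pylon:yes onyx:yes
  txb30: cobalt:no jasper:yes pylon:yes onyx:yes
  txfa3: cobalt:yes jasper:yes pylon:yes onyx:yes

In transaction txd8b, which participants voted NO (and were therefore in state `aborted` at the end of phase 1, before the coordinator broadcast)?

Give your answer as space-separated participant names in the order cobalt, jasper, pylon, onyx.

Answer: pylon onyx

Derivation:
Txn txd8b phase 1: cobalt yes -> prepared; jasper yes -> prepared; pylon no -> aborted; onyx no -> aborted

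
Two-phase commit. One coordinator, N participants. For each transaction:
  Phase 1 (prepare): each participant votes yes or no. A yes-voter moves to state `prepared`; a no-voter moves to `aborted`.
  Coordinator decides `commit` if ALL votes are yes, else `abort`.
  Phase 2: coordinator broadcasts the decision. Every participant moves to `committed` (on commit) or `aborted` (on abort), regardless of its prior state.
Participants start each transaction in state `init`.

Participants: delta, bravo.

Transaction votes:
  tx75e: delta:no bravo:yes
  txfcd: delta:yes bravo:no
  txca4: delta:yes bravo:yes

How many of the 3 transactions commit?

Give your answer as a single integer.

tx75e: no from delta -> abort (commits=0)
txfcd: no from bravo -> abort (commits=0)
txca4: all yes -> commit (commits=1)

Answer: 1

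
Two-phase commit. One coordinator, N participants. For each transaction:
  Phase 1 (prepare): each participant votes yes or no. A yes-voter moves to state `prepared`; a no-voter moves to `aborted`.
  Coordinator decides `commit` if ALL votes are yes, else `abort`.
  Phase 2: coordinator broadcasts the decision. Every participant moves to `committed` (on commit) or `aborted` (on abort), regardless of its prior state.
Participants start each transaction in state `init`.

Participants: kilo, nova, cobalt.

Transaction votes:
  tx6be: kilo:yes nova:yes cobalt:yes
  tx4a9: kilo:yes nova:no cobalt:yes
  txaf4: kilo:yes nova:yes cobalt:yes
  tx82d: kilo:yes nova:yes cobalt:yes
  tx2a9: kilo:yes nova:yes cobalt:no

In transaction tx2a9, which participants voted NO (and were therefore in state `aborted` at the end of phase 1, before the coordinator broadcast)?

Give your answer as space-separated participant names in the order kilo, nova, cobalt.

Answer: cobalt

Derivation:
Txn tx2a9 phase 1: kilo yes -> prepared; nova yes -> prepared; cobalt no -> aborted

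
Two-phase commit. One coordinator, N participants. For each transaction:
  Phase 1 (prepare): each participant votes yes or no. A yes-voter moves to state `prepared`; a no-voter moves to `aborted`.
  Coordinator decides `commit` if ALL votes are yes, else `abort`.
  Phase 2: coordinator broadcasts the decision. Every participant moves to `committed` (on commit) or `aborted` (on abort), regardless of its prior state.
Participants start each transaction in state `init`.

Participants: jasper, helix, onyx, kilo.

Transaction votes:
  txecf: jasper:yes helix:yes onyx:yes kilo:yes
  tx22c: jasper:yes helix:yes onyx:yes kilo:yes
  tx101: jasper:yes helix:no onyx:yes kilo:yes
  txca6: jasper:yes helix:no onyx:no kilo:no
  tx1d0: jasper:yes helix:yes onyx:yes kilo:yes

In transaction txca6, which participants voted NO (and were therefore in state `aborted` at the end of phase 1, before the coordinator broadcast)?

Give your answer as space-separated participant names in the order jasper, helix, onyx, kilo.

Answer: helix onyx kilo

Derivation:
Txn txca6 phase 1: jasper yes -> prepared; helix no -> aborted; onyx no -> aborted; kilo no -> aborted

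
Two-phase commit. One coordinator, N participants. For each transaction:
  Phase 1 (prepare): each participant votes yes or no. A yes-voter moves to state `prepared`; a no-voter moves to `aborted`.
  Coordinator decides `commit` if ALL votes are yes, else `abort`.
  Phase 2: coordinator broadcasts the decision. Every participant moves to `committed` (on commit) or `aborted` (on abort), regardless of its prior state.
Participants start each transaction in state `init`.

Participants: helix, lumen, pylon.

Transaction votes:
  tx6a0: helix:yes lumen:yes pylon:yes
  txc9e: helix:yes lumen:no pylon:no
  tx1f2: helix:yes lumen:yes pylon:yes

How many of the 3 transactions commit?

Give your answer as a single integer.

Answer: 2

Derivation:
tx6a0: all yes -> commit (commits=1)
txc9e: no from lumen, pylon -> abort (commits=1)
tx1f2: all yes -> commit (commits=2)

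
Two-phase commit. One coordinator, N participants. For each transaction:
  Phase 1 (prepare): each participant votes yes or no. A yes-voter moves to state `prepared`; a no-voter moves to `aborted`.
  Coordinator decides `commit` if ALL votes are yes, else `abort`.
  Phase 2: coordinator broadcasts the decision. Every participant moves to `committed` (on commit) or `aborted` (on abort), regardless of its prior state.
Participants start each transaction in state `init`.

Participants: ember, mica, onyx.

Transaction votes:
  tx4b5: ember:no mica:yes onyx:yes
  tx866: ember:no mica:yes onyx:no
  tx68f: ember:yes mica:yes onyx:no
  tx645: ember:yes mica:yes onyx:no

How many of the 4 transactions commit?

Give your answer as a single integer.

Answer: 0

Derivation:
tx4b5: no from ember -> abort (commits=0)
tx866: no from ember, onyx -> abort (commits=0)
tx68f: no from onyx -> abort (commits=0)
tx645: no from onyx -> abort (commits=0)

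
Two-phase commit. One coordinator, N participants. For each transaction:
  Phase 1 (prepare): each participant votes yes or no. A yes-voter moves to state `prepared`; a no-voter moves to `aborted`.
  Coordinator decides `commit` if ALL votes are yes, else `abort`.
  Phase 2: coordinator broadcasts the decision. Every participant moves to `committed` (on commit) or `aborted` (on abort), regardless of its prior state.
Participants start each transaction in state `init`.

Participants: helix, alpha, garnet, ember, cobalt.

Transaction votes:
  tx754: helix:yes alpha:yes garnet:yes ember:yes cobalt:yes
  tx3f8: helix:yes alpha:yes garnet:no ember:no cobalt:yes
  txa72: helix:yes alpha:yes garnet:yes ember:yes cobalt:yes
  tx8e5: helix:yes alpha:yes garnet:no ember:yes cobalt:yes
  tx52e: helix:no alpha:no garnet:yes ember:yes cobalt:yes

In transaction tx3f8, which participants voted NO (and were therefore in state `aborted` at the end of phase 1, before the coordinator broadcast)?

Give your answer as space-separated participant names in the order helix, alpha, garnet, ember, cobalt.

Txn tx3f8 phase 1: helix yes -> prepared; alpha yes -> prepared; garnet no -> aborted; ember no -> aborted; cobalt yes -> prepared

Answer: garnet ember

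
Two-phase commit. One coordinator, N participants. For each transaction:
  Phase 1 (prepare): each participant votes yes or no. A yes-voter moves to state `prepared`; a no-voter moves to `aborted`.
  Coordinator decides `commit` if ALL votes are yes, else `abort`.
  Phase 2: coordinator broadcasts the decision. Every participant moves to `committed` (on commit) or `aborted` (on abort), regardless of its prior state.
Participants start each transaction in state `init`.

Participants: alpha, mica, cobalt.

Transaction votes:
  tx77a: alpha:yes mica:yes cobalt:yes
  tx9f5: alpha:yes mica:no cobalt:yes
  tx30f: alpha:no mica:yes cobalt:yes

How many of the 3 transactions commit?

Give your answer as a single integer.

Answer: 1

Derivation:
tx77a: all yes -> commit (commits=1)
tx9f5: no from mica -> abort (commits=1)
tx30f: no from alpha -> abort (commits=1)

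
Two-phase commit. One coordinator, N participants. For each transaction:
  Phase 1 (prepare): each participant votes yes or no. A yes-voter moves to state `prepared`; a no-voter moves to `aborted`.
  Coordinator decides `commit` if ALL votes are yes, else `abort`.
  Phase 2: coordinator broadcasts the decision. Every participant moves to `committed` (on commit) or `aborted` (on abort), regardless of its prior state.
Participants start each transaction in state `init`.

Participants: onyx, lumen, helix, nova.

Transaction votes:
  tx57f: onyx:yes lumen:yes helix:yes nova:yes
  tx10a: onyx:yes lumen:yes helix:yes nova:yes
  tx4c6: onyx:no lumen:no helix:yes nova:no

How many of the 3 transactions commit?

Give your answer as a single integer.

tx57f: all yes -> commit (commits=1)
tx10a: all yes -> commit (commits=2)
tx4c6: no from onyx, lumen, nova -> abort (commits=2)

Answer: 2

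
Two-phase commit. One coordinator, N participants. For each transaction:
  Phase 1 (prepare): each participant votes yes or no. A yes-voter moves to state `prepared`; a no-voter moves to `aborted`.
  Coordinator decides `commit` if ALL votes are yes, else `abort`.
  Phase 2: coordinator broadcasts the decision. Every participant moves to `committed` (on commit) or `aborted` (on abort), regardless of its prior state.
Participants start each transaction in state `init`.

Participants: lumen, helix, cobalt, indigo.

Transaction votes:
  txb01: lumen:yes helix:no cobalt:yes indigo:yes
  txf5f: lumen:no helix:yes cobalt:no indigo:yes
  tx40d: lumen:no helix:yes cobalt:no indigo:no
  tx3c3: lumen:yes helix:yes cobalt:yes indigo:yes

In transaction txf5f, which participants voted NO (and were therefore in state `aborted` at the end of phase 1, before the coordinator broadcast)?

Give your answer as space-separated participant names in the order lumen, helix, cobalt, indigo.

Answer: lumen cobalt

Derivation:
Txn txf5f phase 1: lumen no -> aborted; helix yes -> prepared; cobalt no -> aborted; indigo yes -> prepared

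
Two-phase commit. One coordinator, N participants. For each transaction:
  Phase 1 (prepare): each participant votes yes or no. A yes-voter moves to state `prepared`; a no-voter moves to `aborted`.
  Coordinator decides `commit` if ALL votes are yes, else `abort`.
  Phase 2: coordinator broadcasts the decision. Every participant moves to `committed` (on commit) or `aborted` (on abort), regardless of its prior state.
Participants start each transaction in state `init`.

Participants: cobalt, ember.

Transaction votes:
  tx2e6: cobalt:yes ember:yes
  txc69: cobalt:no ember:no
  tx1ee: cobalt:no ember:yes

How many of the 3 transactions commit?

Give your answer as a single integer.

Answer: 1

Derivation:
tx2e6: all yes -> commit (commits=1)
txc69: no from cobalt, ember -> abort (commits=1)
tx1ee: no from cobalt -> abort (commits=1)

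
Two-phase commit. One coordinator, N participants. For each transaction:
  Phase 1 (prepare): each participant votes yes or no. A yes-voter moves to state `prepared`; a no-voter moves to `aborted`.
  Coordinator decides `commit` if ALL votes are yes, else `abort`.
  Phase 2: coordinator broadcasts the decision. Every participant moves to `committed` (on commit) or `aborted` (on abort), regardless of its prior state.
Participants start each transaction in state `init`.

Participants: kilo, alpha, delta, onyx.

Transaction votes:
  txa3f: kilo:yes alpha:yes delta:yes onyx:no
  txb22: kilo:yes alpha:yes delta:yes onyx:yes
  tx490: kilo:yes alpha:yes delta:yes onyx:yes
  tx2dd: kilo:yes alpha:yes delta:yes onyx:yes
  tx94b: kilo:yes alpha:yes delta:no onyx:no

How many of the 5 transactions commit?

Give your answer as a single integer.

Answer: 3

Derivation:
txa3f: no from onyx -> abort (commits=0)
txb22: all yes -> commit (commits=1)
tx490: all yes -> commit (commits=2)
tx2dd: all yes -> commit (commits=3)
tx94b: no from delta, onyx -> abort (commits=3)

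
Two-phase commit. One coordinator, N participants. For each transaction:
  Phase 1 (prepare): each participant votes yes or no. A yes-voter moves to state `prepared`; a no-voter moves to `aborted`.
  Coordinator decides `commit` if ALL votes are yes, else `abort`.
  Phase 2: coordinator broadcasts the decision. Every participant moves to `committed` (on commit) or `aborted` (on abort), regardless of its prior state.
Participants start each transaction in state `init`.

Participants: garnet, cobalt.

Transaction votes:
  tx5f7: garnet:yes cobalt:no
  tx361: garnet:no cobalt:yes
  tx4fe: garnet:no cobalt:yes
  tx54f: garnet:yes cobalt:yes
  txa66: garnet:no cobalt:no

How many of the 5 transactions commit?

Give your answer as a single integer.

tx5f7: no from cobalt -> abort (commits=0)
tx361: no from garnet -> abort (commits=0)
tx4fe: no from garnet -> abort (commits=0)
tx54f: all yes -> commit (commits=1)
txa66: no from garnet, cobalt -> abort (commits=1)

Answer: 1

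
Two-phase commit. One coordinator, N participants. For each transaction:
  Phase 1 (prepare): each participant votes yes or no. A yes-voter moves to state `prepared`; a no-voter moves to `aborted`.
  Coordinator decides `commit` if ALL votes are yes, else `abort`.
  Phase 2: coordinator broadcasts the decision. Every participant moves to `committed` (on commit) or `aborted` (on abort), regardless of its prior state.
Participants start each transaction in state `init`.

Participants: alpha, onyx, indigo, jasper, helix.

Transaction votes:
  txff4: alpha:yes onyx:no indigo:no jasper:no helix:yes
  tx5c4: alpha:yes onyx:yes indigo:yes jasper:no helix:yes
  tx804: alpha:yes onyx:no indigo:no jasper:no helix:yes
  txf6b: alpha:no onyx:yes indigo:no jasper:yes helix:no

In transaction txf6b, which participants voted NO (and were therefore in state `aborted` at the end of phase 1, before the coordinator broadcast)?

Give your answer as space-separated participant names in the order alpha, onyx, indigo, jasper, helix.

Answer: alpha indigo helix

Derivation:
Txn txf6b phase 1: alpha no -> aborted; onyx yes -> prepared; indigo no -> aborted; jasper yes -> prepared; helix no -> aborted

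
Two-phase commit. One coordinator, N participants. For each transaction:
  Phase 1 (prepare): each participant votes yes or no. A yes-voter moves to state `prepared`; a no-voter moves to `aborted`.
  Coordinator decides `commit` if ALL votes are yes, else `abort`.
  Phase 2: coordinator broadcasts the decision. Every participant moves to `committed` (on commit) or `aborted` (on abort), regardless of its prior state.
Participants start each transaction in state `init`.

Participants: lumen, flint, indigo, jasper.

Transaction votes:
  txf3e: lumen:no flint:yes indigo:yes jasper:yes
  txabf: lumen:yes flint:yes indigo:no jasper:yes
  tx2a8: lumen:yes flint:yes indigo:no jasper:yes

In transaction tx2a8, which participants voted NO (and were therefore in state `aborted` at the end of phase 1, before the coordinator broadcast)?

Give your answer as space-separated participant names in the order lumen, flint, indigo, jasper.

Answer: indigo

Derivation:
Txn tx2a8 phase 1: lumen yes -> prepared; flint yes -> prepared; indigo no -> aborted; jasper yes -> prepared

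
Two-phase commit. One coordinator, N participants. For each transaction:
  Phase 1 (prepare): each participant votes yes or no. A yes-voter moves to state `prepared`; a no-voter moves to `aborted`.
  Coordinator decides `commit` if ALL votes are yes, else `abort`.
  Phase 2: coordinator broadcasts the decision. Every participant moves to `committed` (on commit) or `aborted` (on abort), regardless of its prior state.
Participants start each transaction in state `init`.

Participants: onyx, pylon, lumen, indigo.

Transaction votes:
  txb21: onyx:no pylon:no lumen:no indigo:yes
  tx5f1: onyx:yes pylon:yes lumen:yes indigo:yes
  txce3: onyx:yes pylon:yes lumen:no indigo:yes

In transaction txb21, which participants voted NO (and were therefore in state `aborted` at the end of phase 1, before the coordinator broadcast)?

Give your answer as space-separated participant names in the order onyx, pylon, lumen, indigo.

Txn txb21 phase 1: onyx no -> aborted; pylon no -> aborted; lumen no -> aborted; indigo yes -> prepared

Answer: onyx pylon lumen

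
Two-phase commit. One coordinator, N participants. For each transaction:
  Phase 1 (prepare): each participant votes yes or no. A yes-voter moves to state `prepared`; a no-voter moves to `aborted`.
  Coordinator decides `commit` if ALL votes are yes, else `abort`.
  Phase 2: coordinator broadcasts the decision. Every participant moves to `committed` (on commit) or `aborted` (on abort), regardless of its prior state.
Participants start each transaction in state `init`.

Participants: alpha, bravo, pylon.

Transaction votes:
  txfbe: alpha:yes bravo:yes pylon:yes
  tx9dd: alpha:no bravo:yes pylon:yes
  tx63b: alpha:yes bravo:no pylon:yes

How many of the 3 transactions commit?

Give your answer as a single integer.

txfbe: all yes -> commit (commits=1)
tx9dd: no from alpha -> abort (commits=1)
tx63b: no from bravo -> abort (commits=1)

Answer: 1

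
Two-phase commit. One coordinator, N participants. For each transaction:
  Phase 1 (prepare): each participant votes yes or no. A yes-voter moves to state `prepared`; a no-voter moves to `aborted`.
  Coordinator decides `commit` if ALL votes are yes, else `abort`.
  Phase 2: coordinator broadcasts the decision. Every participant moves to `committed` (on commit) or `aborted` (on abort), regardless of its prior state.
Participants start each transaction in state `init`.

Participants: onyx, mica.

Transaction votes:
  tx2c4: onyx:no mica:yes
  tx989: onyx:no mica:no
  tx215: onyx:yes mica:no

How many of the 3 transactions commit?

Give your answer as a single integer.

tx2c4: no from onyx -> abort (commits=0)
tx989: no from onyx, mica -> abort (commits=0)
tx215: no from mica -> abort (commits=0)

Answer: 0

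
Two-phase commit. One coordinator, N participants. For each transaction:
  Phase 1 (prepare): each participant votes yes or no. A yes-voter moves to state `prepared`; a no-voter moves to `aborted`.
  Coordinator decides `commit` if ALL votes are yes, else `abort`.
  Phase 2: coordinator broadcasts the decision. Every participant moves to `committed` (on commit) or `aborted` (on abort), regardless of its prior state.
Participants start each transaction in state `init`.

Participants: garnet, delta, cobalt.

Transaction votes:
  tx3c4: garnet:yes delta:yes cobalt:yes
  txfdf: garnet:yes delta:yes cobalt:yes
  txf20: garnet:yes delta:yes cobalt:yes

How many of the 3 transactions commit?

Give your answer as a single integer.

tx3c4: all yes -> commit (commits=1)
txfdf: all yes -> commit (commits=2)
txf20: all yes -> commit (commits=3)

Answer: 3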